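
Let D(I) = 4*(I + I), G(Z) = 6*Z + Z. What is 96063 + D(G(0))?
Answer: 96063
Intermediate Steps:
G(Z) = 7*Z
D(I) = 8*I (D(I) = 4*(2*I) = 8*I)
96063 + D(G(0)) = 96063 + 8*(7*0) = 96063 + 8*0 = 96063 + 0 = 96063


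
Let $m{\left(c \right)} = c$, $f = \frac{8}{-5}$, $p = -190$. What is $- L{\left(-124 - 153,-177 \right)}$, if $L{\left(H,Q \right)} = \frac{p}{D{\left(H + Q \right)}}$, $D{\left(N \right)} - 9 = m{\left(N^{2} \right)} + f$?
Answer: $\frac{50}{54243} \approx 0.00092178$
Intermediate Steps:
$f = - \frac{8}{5}$ ($f = 8 \left(- \frac{1}{5}\right) = - \frac{8}{5} \approx -1.6$)
$D{\left(N \right)} = \frac{37}{5} + N^{2}$ ($D{\left(N \right)} = 9 + \left(N^{2} - \frac{8}{5}\right) = 9 + \left(- \frac{8}{5} + N^{2}\right) = \frac{37}{5} + N^{2}$)
$L{\left(H,Q \right)} = - \frac{190}{\frac{37}{5} + \left(H + Q\right)^{2}}$
$- L{\left(-124 - 153,-177 \right)} = - \frac{-950}{37 + 5 \left(\left(-124 - 153\right) - 177\right)^{2}} = - \frac{-950}{37 + 5 \left(-277 - 177\right)^{2}} = - \frac{-950}{37 + 5 \left(-454\right)^{2}} = - \frac{-950}{37 + 5 \cdot 206116} = - \frac{-950}{37 + 1030580} = - \frac{-950}{1030617} = \left(-1\right) \left(- \frac{50}{54243}\right) = \frac{50}{54243}$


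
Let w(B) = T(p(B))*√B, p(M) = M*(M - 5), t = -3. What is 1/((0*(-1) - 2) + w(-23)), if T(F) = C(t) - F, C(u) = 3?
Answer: I/(-2*I + 641*√23) ≈ -2.1163e-7 + 0.0003253*I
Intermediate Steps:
p(M) = M*(-5 + M)
T(F) = 3 - F
w(B) = √B*(3 - B*(-5 + B)) (w(B) = (3 - B*(-5 + B))*√B = √B*(3 - B*(-5 + B)))
1/((0*(-1) - 2) + w(-23)) = 1/((0*(-1) - 2) + √(-23)*(3 - 1*(-23)*(-5 - 23))) = 1/((0 - 2) + (I*√23)*(3 - 1*(-23)*(-28))) = 1/(-2 + (I*√23)*(3 - 644)) = 1/(-2 + (I*√23)*(-641)) = 1/(-2 - 641*I*√23)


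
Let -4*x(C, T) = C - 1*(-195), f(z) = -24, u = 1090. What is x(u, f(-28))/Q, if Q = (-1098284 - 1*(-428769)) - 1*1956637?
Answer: 1285/10504608 ≈ 0.00012233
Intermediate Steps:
x(C, T) = -195/4 - C/4 (x(C, T) = -(C - 1*(-195))/4 = -(C + 195)/4 = -(195 + C)/4 = -195/4 - C/4)
Q = -2626152 (Q = (-1098284 + 428769) - 1956637 = -669515 - 1956637 = -2626152)
x(u, f(-28))/Q = (-195/4 - ¼*1090)/(-2626152) = (-195/4 - 545/2)*(-1/2626152) = -1285/4*(-1/2626152) = 1285/10504608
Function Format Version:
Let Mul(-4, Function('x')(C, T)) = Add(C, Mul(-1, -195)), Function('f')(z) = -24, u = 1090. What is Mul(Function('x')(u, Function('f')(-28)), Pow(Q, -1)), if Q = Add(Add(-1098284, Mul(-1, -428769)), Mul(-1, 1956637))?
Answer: Rational(1285, 10504608) ≈ 0.00012233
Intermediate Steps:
Function('x')(C, T) = Add(Rational(-195, 4), Mul(Rational(-1, 4), C)) (Function('x')(C, T) = Mul(Rational(-1, 4), Add(C, Mul(-1, -195))) = Mul(Rational(-1, 4), Add(C, 195)) = Mul(Rational(-1, 4), Add(195, C)) = Add(Rational(-195, 4), Mul(Rational(-1, 4), C)))
Q = -2626152 (Q = Add(Add(-1098284, 428769), -1956637) = Add(-669515, -1956637) = -2626152)
Mul(Function('x')(u, Function('f')(-28)), Pow(Q, -1)) = Mul(Add(Rational(-195, 4), Mul(Rational(-1, 4), 1090)), Pow(-2626152, -1)) = Mul(Add(Rational(-195, 4), Rational(-545, 2)), Rational(-1, 2626152)) = Mul(Rational(-1285, 4), Rational(-1, 2626152)) = Rational(1285, 10504608)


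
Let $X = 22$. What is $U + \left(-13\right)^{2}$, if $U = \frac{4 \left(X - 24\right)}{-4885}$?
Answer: $\frac{825573}{4885} \approx 169.0$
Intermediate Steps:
$U = \frac{8}{4885}$ ($U = \frac{4 \left(22 - 24\right)}{-4885} = 4 \left(-2\right) \left(- \frac{1}{4885}\right) = \left(-8\right) \left(- \frac{1}{4885}\right) = \frac{8}{4885} \approx 0.0016377$)
$U + \left(-13\right)^{2} = \frac{8}{4885} + \left(-13\right)^{2} = \frac{8}{4885} + 169 = \frac{825573}{4885}$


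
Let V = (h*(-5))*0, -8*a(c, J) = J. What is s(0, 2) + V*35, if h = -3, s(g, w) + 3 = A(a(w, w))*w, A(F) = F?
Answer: -7/2 ≈ -3.5000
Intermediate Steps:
a(c, J) = -J/8
s(g, w) = -3 - w²/8 (s(g, w) = -3 + (-w/8)*w = -3 - w²/8)
V = 0 (V = -3*(-5)*0 = 15*0 = 0)
s(0, 2) + V*35 = (-3 - ⅛*2²) + 0*35 = (-3 - ⅛*4) + 0 = (-3 - ½) + 0 = -7/2 + 0 = -7/2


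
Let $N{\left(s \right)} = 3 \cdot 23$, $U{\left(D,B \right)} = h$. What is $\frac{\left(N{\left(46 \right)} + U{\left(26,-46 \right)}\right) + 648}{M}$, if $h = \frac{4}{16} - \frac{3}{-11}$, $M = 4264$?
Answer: $\frac{31571}{187616} \approx 0.16827$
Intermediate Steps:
$h = \frac{23}{44}$ ($h = 4 \cdot \frac{1}{16} - - \frac{3}{11} = \frac{1}{4} + \frac{3}{11} = \frac{23}{44} \approx 0.52273$)
$U{\left(D,B \right)} = \frac{23}{44}$
$N{\left(s \right)} = 69$
$\frac{\left(N{\left(46 \right)} + U{\left(26,-46 \right)}\right) + 648}{M} = \frac{\left(69 + \frac{23}{44}\right) + 648}{4264} = \left(\frac{3059}{44} + 648\right) \frac{1}{4264} = \frac{31571}{44} \cdot \frac{1}{4264} = \frac{31571}{187616}$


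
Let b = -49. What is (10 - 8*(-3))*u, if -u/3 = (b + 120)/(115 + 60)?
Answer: -7242/175 ≈ -41.383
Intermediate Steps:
u = -213/175 (u = -3*(-49 + 120)/(115 + 60) = -213/175 ≈ -1.2171)
(10 - 8*(-3))*u = (10 - 8*(-3))*(-213/175) = (10 + 24)*(-213/175) = 34*(-213/175) = -7242/175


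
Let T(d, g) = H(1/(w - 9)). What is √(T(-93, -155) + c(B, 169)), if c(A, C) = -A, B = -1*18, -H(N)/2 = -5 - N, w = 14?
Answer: √710/5 ≈ 5.3292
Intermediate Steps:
H(N) = 10 + 2*N (H(N) = -2*(-5 - N) = 10 + 2*N)
T(d, g) = 52/5 (T(d, g) = 10 + 2/(14 - 9) = 10 + 2/5 = 10 + 2*(⅕) = 10 + ⅖ = 52/5)
B = -18
√(T(-93, -155) + c(B, 169)) = √(52/5 - 1*(-18)) = √(52/5 + 18) = √(142/5) = √710/5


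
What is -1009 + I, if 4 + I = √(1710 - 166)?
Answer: -1013 + 2*√386 ≈ -973.71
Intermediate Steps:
I = -4 + 2*√386 (I = -4 + √(1710 - 166) = -4 + √1544 = -4 + 2*√386 ≈ 35.294)
-1009 + I = -1009 + (-4 + 2*√386) = -1013 + 2*√386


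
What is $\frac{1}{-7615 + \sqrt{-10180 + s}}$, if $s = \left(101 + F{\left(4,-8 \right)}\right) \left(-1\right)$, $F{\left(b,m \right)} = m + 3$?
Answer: $- \frac{7615}{57998501} - \frac{2 i \sqrt{2569}}{57998501} \approx -0.0001313 - 1.7478 \cdot 10^{-6} i$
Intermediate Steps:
$F{\left(b,m \right)} = 3 + m$
$s = -96$ ($s = \left(101 + \left(3 - 8\right)\right) \left(-1\right) = \left(101 - 5\right) \left(-1\right) = 96 \left(-1\right) = -96$)
$\frac{1}{-7615 + \sqrt{-10180 + s}} = \frac{1}{-7615 + \sqrt{-10180 - 96}} = \frac{1}{-7615 + \sqrt{-10276}} = \frac{1}{-7615 + 2 i \sqrt{2569}}$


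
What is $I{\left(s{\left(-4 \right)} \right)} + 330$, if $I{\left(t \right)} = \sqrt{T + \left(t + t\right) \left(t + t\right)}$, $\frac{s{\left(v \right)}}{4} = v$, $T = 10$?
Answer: $330 + \sqrt{1034} \approx 362.16$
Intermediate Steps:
$s{\left(v \right)} = 4 v$
$I{\left(t \right)} = \sqrt{10 + 4 t^{2}}$ ($I{\left(t \right)} = \sqrt{10 + \left(t + t\right) \left(t + t\right)} = \sqrt{10 + 2 t 2 t} = \sqrt{10 + 4 t^{2}}$)
$I{\left(s{\left(-4 \right)} \right)} + 330 = \sqrt{10 + 4 \left(4 \left(-4\right)\right)^{2}} + 330 = \sqrt{10 + 4 \left(-16\right)^{2}} + 330 = \sqrt{10 + 4 \cdot 256} + 330 = \sqrt{10 + 1024} + 330 = \sqrt{1034} + 330 = 330 + \sqrt{1034}$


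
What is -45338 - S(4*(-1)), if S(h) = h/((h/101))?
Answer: -45439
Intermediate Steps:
S(h) = 101 (S(h) = h/((h*(1/101))) = h/((h/101)) = h*(101/h) = 101)
-45338 - S(4*(-1)) = -45338 - 1*101 = -45338 - 101 = -45439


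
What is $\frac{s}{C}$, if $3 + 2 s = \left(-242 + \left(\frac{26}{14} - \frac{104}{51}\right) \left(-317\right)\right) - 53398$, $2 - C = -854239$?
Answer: $- \frac{9564973}{304964037} \approx -0.031364$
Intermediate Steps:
$C = 854241$ ($C = 2 - -854239 = 2 + 854239 = 854241$)
$s = - \frac{9564973}{357}$ ($s = - \frac{3}{2} + \frac{\left(-242 + \left(\frac{26}{14} - \frac{104}{51}\right) \left(-317\right)\right) - 53398}{2} = - \frac{3}{2} + \frac{\left(-242 + \left(26 \cdot \frac{1}{14} - \frac{104}{51}\right) \left(-317\right)\right) - 53398}{2} = - \frac{3}{2} + \frac{\left(-242 + \left(\frac{13}{7} - \frac{104}{51}\right) \left(-317\right)\right) - 53398}{2} = - \frac{3}{2} + \frac{\left(-242 - - \frac{20605}{357}\right) - 53398}{2} = - \frac{3}{2} + \frac{\left(-242 + \frac{20605}{357}\right) - 53398}{2} = - \frac{3}{2} + \frac{- \frac{65789}{357} - 53398}{2} = - \frac{3}{2} + \frac{1}{2} \left(- \frac{19128875}{357}\right) = - \frac{3}{2} - \frac{19128875}{714} = - \frac{9564973}{357} \approx -26793.0$)
$\frac{s}{C} = - \frac{9564973}{357 \cdot 854241} = \left(- \frac{9564973}{357}\right) \frac{1}{854241} = - \frac{9564973}{304964037}$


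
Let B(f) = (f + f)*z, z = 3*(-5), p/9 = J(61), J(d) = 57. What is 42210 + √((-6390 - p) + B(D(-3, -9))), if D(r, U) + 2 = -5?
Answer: 42210 + I*√6693 ≈ 42210.0 + 81.811*I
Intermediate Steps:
D(r, U) = -7 (D(r, U) = -2 - 5 = -7)
p = 513 (p = 9*57 = 513)
z = -15
B(f) = -30*f (B(f) = (f + f)*(-15) = (2*f)*(-15) = -30*f)
42210 + √((-6390 - p) + B(D(-3, -9))) = 42210 + √((-6390 - 1*513) - 30*(-7)) = 42210 + √((-6390 - 513) + 210) = 42210 + √(-6903 + 210) = 42210 + √(-6693) = 42210 + I*√6693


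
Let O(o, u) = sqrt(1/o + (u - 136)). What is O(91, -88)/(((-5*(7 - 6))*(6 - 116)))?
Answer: I*sqrt(1854853)/50050 ≈ 0.027211*I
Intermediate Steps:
O(o, u) = sqrt(-136 + u + 1/o) (O(o, u) = sqrt(1/o + (-136 + u)) = sqrt(-136 + u + 1/o))
O(91, -88)/(((-5*(7 - 6))*(6 - 116))) = sqrt(-136 - 88 + 1/91)/(((-5*(7 - 6))*(6 - 116))) = sqrt(-136 - 88 + 1/91)/((-5*1*(-110))) = sqrt(-20383/91)/((-5*(-110))) = (I*sqrt(1854853)/91)/550 = (I*sqrt(1854853)/91)*(1/550) = I*sqrt(1854853)/50050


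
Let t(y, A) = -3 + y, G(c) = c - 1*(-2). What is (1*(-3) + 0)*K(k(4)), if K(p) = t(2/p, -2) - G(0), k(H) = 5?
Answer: 69/5 ≈ 13.800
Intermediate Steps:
G(c) = 2 + c (G(c) = c + 2 = 2 + c)
K(p) = -5 + 2/p (K(p) = (-3 + 2/p) - (2 + 0) = (-3 + 2/p) - 1*2 = (-3 + 2/p) - 2 = -5 + 2/p)
(1*(-3) + 0)*K(k(4)) = (1*(-3) + 0)*(-5 + 2/5) = (-3 + 0)*(-5 + 2*(⅕)) = -3*(-5 + ⅖) = -3*(-23/5) = 69/5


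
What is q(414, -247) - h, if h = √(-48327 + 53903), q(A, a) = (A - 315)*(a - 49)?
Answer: -29304 - 2*√1394 ≈ -29379.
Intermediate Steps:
q(A, a) = (-315 + A)*(-49 + a)
h = 2*√1394 (h = √5576 = 2*√1394 ≈ 74.673)
q(414, -247) - h = (15435 - 315*(-247) - 49*414 + 414*(-247)) - 2*√1394 = (15435 + 77805 - 20286 - 102258) - 2*√1394 = -29304 - 2*√1394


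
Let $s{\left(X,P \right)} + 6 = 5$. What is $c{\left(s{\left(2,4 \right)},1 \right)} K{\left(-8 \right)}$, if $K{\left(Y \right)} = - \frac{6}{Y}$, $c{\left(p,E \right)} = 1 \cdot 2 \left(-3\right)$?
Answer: $- \frac{9}{2} \approx -4.5$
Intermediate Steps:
$s{\left(X,P \right)} = -1$ ($s{\left(X,P \right)} = -6 + 5 = -1$)
$c{\left(p,E \right)} = -6$ ($c{\left(p,E \right)} = 2 \left(-3\right) = -6$)
$c{\left(s{\left(2,4 \right)},1 \right)} K{\left(-8 \right)} = - 6 \left(- \frac{6}{-8}\right) = - 6 \left(\left(-6\right) \left(- \frac{1}{8}\right)\right) = \left(-6\right) \frac{3}{4} = - \frac{9}{2}$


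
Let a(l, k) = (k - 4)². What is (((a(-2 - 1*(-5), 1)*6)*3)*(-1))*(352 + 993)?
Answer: -217890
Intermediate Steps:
a(l, k) = (-4 + k)²
(((a(-2 - 1*(-5), 1)*6)*3)*(-1))*(352 + 993) = ((((-4 + 1)²*6)*3)*(-1))*(352 + 993) = ((((-3)²*6)*3)*(-1))*1345 = (((9*6)*3)*(-1))*1345 = ((54*3)*(-1))*1345 = (162*(-1))*1345 = -162*1345 = -217890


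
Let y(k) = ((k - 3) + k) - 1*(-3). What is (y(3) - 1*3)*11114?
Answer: 33342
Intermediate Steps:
y(k) = 2*k (y(k) = ((-3 + k) + k) + 3 = (-3 + 2*k) + 3 = 2*k)
(y(3) - 1*3)*11114 = (2*3 - 1*3)*11114 = (6 - 3)*11114 = 3*11114 = 33342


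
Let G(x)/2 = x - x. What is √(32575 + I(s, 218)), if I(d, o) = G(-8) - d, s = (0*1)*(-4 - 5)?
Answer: 5*√1303 ≈ 180.49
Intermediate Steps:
G(x) = 0 (G(x) = 2*(x - x) = 2*0 = 0)
s = 0 (s = 0*(-9) = 0)
I(d, o) = -d (I(d, o) = 0 - d = -d)
√(32575 + I(s, 218)) = √(32575 - 1*0) = √(32575 + 0) = √32575 = 5*√1303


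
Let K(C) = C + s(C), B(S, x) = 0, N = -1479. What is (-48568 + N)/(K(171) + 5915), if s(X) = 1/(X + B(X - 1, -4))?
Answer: -8558037/1040707 ≈ -8.2233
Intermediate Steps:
s(X) = 1/X (s(X) = 1/(X + 0) = 1/X)
K(C) = C + 1/C
(-48568 + N)/(K(171) + 5915) = (-48568 - 1479)/((171 + 1/171) + 5915) = -50047/((171 + 1/171) + 5915) = -50047/(29242/171 + 5915) = -50047/1040707/171 = -50047*171/1040707 = -8558037/1040707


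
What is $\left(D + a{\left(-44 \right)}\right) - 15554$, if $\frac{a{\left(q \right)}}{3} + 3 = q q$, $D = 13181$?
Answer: $3426$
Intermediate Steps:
$a{\left(q \right)} = -9 + 3 q^{2}$ ($a{\left(q \right)} = -9 + 3 q q = -9 + 3 q^{2}$)
$\left(D + a{\left(-44 \right)}\right) - 15554 = \left(13181 - \left(9 - 3 \left(-44\right)^{2}\right)\right) - 15554 = \left(13181 + \left(-9 + 3 \cdot 1936\right)\right) - 15554 = \left(13181 + \left(-9 + 5808\right)\right) - 15554 = \left(13181 + 5799\right) - 15554 = 18980 - 15554 = 3426$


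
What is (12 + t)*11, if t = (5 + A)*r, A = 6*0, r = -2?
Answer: 22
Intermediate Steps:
A = 0
t = -10 (t = (5 + 0)*(-2) = 5*(-2) = -10)
(12 + t)*11 = (12 - 10)*11 = 2*11 = 22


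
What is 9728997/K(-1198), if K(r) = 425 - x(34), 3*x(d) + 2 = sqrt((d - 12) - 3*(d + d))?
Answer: 12423929169/543637 + 9728997*I*sqrt(182)/543637 ≈ 22853.0 + 241.43*I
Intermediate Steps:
x(d) = -2/3 + sqrt(-12 - 5*d)/3 (x(d) = -2/3 + sqrt((d - 12) - 3*(d + d))/3 = -2/3 + sqrt((-12 + d) - 6*d)/3 = -2/3 + sqrt(-12 - 5*d)/3)
K(r) = 1277/3 - I*sqrt(182)/3 (K(r) = 425 - (-2/3 + sqrt(-12 - 5*34)/3) = 425 - (-2/3 + sqrt(-12 - 170)/3) = 425 - (-2/3 + sqrt(-182)/3) = 425 - (-2/3 + (I*sqrt(182))/3) = 425 - (-2/3 + I*sqrt(182)/3) = 425 + (2/3 - I*sqrt(182)/3) = 1277/3 - I*sqrt(182)/3)
9728997/K(-1198) = 9728997/(1277/3 - I*sqrt(182)/3)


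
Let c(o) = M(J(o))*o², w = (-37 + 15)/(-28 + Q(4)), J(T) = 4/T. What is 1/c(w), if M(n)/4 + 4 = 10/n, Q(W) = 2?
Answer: -2197/11858 ≈ -0.18528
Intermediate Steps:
M(n) = -16 + 40/n (M(n) = -16 + 4*(10/n) = -16 + 40/n)
w = 11/13 (w = (-37 + 15)/(-28 + 2) = -22/(-26) = -22*(-1/26) = 11/13 ≈ 0.84615)
c(o) = o²*(-16 + 10*o) (c(o) = (-16 + 40/((4/o)))*o² = (-16 + 40*(o/4))*o² = (-16 + 10*o)*o² = o²*(-16 + 10*o))
1/c(w) = 1/((11/13)²*(-16 + 10*(11/13))) = 1/(121*(-16 + 110/13)/169) = 1/((121/169)*(-98/13)) = 1/(-11858/2197) = -2197/11858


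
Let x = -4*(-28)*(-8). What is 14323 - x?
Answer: 15219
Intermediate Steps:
x = -896 (x = 112*(-8) = -896)
14323 - x = 14323 - 1*(-896) = 14323 + 896 = 15219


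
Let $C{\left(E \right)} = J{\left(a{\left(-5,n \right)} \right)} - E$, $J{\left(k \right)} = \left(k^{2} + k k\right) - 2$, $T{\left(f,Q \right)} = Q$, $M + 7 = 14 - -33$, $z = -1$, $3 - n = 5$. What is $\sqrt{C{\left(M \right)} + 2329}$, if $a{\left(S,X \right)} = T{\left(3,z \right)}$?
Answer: $\sqrt{2289} \approx 47.844$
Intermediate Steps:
$n = -2$ ($n = 3 - 5 = -2$)
$M = 40$ ($M = -7 + \left(14 - -33\right) = -7 + \left(14 + 33\right) = -7 + 47 = 40$)
$a{\left(S,X \right)} = -1$
$J{\left(k \right)} = -2 + 2 k^{2}$ ($J{\left(k \right)} = \left(k^{2} + k^{2}\right) - 2 = 2 k^{2} - 2 = -2 + 2 k^{2}$)
$C{\left(E \right)} = - E$ ($C{\left(E \right)} = \left(-2 + 2 \left(-1\right)^{2}\right) - E = \left(-2 + 2 \cdot 1\right) - E = \left(-2 + 2\right) - E = 0 - E = - E$)
$\sqrt{C{\left(M \right)} + 2329} = \sqrt{\left(-1\right) 40 + 2329} = \sqrt{-40 + 2329} = \sqrt{2289}$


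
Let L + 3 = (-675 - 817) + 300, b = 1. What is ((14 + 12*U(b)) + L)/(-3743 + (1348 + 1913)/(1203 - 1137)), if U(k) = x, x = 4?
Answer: 24926/81259 ≈ 0.30675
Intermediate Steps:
U(k) = 4
L = -1195 (L = -3 + ((-675 - 817) + 300) = -3 + (-1492 + 300) = -3 - 1192 = -1195)
((14 + 12*U(b)) + L)/(-3743 + (1348 + 1913)/(1203 - 1137)) = ((14 + 12*4) - 1195)/(-3743 + (1348 + 1913)/(1203 - 1137)) = ((14 + 48) - 1195)/(-3743 + 3261/66) = (62 - 1195)/(-3743 + 3261*(1/66)) = -1133/(-3743 + 1087/22) = -1133/(-81259/22) = -1133*(-22/81259) = 24926/81259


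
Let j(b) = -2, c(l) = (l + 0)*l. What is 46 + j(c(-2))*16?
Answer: 14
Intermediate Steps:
c(l) = l² (c(l) = l*l = l²)
46 + j(c(-2))*16 = 46 - 2*16 = 46 - 32 = 14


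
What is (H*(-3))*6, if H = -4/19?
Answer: 72/19 ≈ 3.7895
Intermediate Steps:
H = -4/19 (H = -4*1/19 = -4/19 ≈ -0.21053)
(H*(-3))*6 = -4/19*(-3)*6 = (12/19)*6 = 72/19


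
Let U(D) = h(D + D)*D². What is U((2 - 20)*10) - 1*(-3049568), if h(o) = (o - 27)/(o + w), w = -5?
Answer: 225126224/73 ≈ 3.0839e+6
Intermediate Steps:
h(o) = (-27 + o)/(-5 + o) (h(o) = (o - 27)/(o - 5) = (-27 + o)/(-5 + o))
U(D) = D²*(-27 + 2*D)/(-5 + 2*D) (U(D) = ((-27 + (D + D))/(-5 + (D + D)))*D² = ((-27 + 2*D)/(-5 + 2*D))*D² = D²*(-27 + 2*D)/(-5 + 2*D))
U((2 - 20)*10) - 1*(-3049568) = ((2 - 20)*10)²*(-27 + 2*((2 - 20)*10))/(-5 + 2*((2 - 20)*10)) - 1*(-3049568) = (-18*10)²*(-27 + 2*(-18*10))/(-5 + 2*(-18*10)) + 3049568 = (-180)²*(-27 + 2*(-180))/(-5 + 2*(-180)) + 3049568 = 32400*(-27 - 360)/(-5 - 360) + 3049568 = 32400*(-387)/(-365) + 3049568 = 32400*(-1/365)*(-387) + 3049568 = 2507760/73 + 3049568 = 225126224/73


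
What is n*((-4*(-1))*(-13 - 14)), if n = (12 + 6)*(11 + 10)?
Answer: -40824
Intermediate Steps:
n = 378 (n = 18*21 = 378)
n*((-4*(-1))*(-13 - 14)) = 378*((-4*(-1))*(-13 - 14)) = 378*(4*(-27)) = 378*(-108) = -40824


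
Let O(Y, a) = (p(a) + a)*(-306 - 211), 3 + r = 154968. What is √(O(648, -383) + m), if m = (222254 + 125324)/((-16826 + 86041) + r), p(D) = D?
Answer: √41121540986010/10190 ≈ 629.30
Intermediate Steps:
r = 154965 (r = -3 + 154968 = 154965)
O(Y, a) = -1034*a (O(Y, a) = (a + a)*(-306 - 211) = (2*a)*(-517) = -1034*a)
m = 15799/10190 (m = (222254 + 125324)/((-16826 + 86041) + 154965) = 347578/(69215 + 154965) = 347578/224180 = 347578*(1/224180) = 15799/10190 ≈ 1.5504)
√(O(648, -383) + m) = √(-1034*(-383) + 15799/10190) = √(396022 + 15799/10190) = √(4035479979/10190) = √41121540986010/10190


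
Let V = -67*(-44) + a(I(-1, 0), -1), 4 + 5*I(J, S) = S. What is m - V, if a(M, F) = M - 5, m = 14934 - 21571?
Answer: -47896/5 ≈ -9579.2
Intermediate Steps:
I(J, S) = -⅘ + S/5
m = -6637
a(M, F) = -5 + M
V = 14711/5 (V = -67*(-44) + (-5 + (-⅘ + (⅕)*0)) = 2948 + (-5 + (-⅘ + 0)) = 2948 + (-5 - ⅘) = 2948 - 29/5 = 14711/5 ≈ 2942.2)
m - V = -6637 - 1*14711/5 = -6637 - 14711/5 = -47896/5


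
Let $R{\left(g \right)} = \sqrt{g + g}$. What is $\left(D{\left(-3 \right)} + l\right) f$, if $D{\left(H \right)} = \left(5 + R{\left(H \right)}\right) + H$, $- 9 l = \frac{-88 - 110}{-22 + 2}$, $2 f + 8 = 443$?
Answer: $\frac{783}{4} + \frac{435 i \sqrt{6}}{2} \approx 195.75 + 532.76 i$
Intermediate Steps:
$f = \frac{435}{2}$ ($f = -4 + \frac{1}{2} \cdot 443 = -4 + \frac{443}{2} = \frac{435}{2} \approx 217.5$)
$l = - \frac{11}{10}$ ($l = - \frac{\left(-88 - 110\right) \frac{1}{-22 + 2}}{9} = - \frac{\left(-198\right) \frac{1}{-20}}{9} = - \frac{\left(-198\right) \left(- \frac{1}{20}\right)}{9} = \left(- \frac{1}{9}\right) \frac{99}{10} = - \frac{11}{10} \approx -1.1$)
$R{\left(g \right)} = \sqrt{2} \sqrt{g}$ ($R{\left(g \right)} = \sqrt{2 g} = \sqrt{2} \sqrt{g}$)
$D{\left(H \right)} = 5 + H + \sqrt{2} \sqrt{H}$ ($D{\left(H \right)} = \left(5 + \sqrt{2} \sqrt{H}\right) + H = 5 + H + \sqrt{2} \sqrt{H}$)
$\left(D{\left(-3 \right)} + l\right) f = \left(\left(5 - 3 + \sqrt{2} \sqrt{-3}\right) - \frac{11}{10}\right) \frac{435}{2} = \left(\left(5 - 3 + \sqrt{2} i \sqrt{3}\right) - \frac{11}{10}\right) \frac{435}{2} = \left(\left(5 - 3 + i \sqrt{6}\right) - \frac{11}{10}\right) \frac{435}{2} = \left(\left(2 + i \sqrt{6}\right) - \frac{11}{10}\right) \frac{435}{2} = \left(\frac{9}{10} + i \sqrt{6}\right) \frac{435}{2} = \frac{783}{4} + \frac{435 i \sqrt{6}}{2}$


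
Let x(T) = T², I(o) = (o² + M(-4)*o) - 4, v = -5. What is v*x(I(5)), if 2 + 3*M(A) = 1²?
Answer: -16820/9 ≈ -1868.9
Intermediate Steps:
M(A) = -⅓ (M(A) = -⅔ + (⅓)*1² = -⅔ + (⅓)*1 = -⅔ + ⅓ = -⅓)
I(o) = -4 + o² - o/3 (I(o) = (o² - o/3) - 4 = -4 + o² - o/3)
v*x(I(5)) = -5*(-4 + 5² - ⅓*5)² = -5*(-4 + 25 - 5/3)² = -5*(58/3)² = -5*3364/9 = -16820/9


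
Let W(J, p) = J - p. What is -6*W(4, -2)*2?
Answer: -72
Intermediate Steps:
-6*W(4, -2)*2 = -6*(4 - 1*(-2))*2 = -6*(4 + 2)*2 = -6*6*2 = -36*2 = -72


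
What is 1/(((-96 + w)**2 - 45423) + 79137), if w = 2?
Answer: 1/42550 ≈ 2.3502e-5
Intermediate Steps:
1/(((-96 + w)**2 - 45423) + 79137) = 1/(((-96 + 2)**2 - 45423) + 79137) = 1/(((-94)**2 - 45423) + 79137) = 1/((8836 - 45423) + 79137) = 1/(-36587 + 79137) = 1/42550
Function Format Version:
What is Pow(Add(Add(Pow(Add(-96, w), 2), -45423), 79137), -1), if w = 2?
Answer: Rational(1, 42550) ≈ 2.3502e-5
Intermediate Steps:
Pow(Add(Add(Pow(Add(-96, w), 2), -45423), 79137), -1) = Pow(Add(Add(Pow(Add(-96, 2), 2), -45423), 79137), -1) = Pow(Add(Add(Pow(-94, 2), -45423), 79137), -1) = Pow(Add(Add(8836, -45423), 79137), -1) = Pow(Add(-36587, 79137), -1) = Pow(42550, -1) = Rational(1, 42550)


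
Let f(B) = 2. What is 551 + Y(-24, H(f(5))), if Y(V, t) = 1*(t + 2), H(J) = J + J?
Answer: 557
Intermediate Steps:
H(J) = 2*J
Y(V, t) = 2 + t (Y(V, t) = 1*(2 + t) = 2 + t)
551 + Y(-24, H(f(5))) = 551 + (2 + 2*2) = 551 + (2 + 4) = 551 + 6 = 557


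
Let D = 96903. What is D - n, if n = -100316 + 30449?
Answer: 166770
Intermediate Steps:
n = -69867
D - n = 96903 - 1*(-69867) = 96903 + 69867 = 166770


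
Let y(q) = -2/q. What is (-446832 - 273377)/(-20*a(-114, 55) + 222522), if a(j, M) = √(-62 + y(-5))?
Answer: -80131173549/24758032562 - 1440418*I*√385/12379016281 ≈ -3.2366 - 0.0022831*I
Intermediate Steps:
a(j, M) = 2*I*√385/5 (a(j, M) = √(-62 - 2/(-5)) = √(-62 - 2*(-⅕)) = √(-62 + ⅖) = √(-308/5) = 2*I*√385/5)
(-446832 - 273377)/(-20*a(-114, 55) + 222522) = (-446832 - 273377)/(-8*I*√385 + 222522) = -720209/(-8*I*√385 + 222522) = -720209/(222522 - 8*I*√385)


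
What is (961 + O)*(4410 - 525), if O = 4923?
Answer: 22859340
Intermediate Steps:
(961 + O)*(4410 - 525) = (961 + 4923)*(4410 - 525) = 5884*3885 = 22859340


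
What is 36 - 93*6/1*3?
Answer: -1638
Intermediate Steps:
36 - 93*6/1*3 = 36 - 93*1*6*3 = 36 - 558*3 = 36 - 93*18 = 36 - 1674 = -1638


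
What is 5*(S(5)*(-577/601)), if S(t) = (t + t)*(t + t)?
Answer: -288500/601 ≈ -480.03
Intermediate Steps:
S(t) = 4*t**2 (S(t) = (2*t)*(2*t) = 4*t**2)
5*(S(5)*(-577/601)) = 5*((4*5**2)*(-577/601)) = 5*((4*25)*(-577*1/601)) = 5*(100*(-577/601)) = 5*(-57700/601) = -288500/601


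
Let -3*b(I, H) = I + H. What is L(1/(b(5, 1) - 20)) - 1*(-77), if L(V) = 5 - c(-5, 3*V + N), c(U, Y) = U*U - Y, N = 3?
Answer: 1317/22 ≈ 59.864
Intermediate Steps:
b(I, H) = -H/3 - I/3 (b(I, H) = -(I + H)/3 = -(H + I)/3 = -H/3 - I/3)
c(U, Y) = U² - Y
L(V) = -17 + 3*V (L(V) = 5 - ((-5)² - (3*V + 3)) = 5 - (25 - (3 + 3*V)) = 5 - (25 + (-3 - 3*V)) = 5 - (22 - 3*V) = 5 + (-22 + 3*V) = -17 + 3*V)
L(1/(b(5, 1) - 20)) - 1*(-77) = (-17 + 3/((-⅓*1 - ⅓*5) - 20)) - 1*(-77) = (-17 + 3/((-⅓ - 5/3) - 20)) + 77 = (-17 + 3/(-2 - 20)) + 77 = (-17 + 3/(-22)) + 77 = (-17 + 3*(-1/22)) + 77 = (-17 - 3/22) + 77 = -377/22 + 77 = 1317/22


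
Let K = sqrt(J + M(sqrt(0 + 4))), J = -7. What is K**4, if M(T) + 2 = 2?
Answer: 49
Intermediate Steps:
M(T) = 0 (M(T) = -2 + 2 = 0)
K = I*sqrt(7) (K = sqrt(-7 + 0) = sqrt(-7) = I*sqrt(7) ≈ 2.6458*I)
K**4 = (I*sqrt(7))**4 = 49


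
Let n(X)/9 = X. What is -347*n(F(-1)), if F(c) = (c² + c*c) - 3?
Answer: 3123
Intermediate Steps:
F(c) = -3 + 2*c² (F(c) = (c² + c²) - 3 = 2*c² - 3 = -3 + 2*c²)
n(X) = 9*X
-347*n(F(-1)) = -3123*(-3 + 2*(-1)²) = -3123*(-3 + 2*1) = -3123*(-3 + 2) = -3123*(-1) = -347*(-9) = 3123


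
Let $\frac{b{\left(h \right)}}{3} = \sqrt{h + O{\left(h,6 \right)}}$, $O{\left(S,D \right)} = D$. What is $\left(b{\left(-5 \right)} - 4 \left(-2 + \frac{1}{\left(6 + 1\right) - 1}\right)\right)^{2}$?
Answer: $\frac{961}{9} \approx 106.78$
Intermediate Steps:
$b{\left(h \right)} = 3 \sqrt{6 + h}$ ($b{\left(h \right)} = 3 \sqrt{h + 6} = 3 \sqrt{6 + h}$)
$\left(b{\left(-5 \right)} - 4 \left(-2 + \frac{1}{\left(6 + 1\right) - 1}\right)\right)^{2} = \left(3 \sqrt{6 - 5} - 4 \left(-2 + \frac{1}{\left(6 + 1\right) - 1}\right)\right)^{2} = \left(3 \sqrt{1} - 4 \left(-2 + \frac{1}{7 - 1}\right)\right)^{2} = \left(3 \cdot 1 - 4 \left(-2 + \frac{1}{6}\right)\right)^{2} = \left(3 - 4 \left(-2 + \frac{1}{6}\right)\right)^{2} = \left(3 - - \frac{22}{3}\right)^{2} = \left(3 + \frac{22}{3}\right)^{2} = \left(\frac{31}{3}\right)^{2} = \frac{961}{9}$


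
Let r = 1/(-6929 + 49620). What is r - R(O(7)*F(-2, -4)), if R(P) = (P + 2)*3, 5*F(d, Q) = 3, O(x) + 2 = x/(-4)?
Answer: 128077/170764 ≈ 0.75002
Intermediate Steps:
O(x) = -2 - x/4 (O(x) = -2 + x/(-4) = -2 + x*(-1/4) = -2 - x/4)
F(d, Q) = 3/5 (F(d, Q) = (1/5)*3 = 3/5)
r = 1/42691 ≈ 2.3424e-5
R(P) = 6 + 3*P (R(P) = (2 + P)*3 = 6 + 3*P)
r - R(O(7)*F(-2, -4)) = 1/42691 - (6 + 3*((-2 - 1/4*7)*(3/5))) = 1/42691 - (6 + 3*((-2 - 7/4)*(3/5))) = 1/42691 - (6 + 3*(-15/4*3/5)) = 1/42691 - (6 + 3*(-9/4)) = 1/42691 - (6 - 27/4) = 1/42691 - 1*(-3/4) = 1/42691 + 3/4 = 128077/170764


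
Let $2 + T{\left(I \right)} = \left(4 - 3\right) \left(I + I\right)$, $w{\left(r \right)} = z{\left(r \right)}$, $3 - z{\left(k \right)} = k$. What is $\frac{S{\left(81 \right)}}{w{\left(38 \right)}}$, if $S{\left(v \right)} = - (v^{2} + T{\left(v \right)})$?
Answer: $\frac{6721}{35} \approx 192.03$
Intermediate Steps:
$z{\left(k \right)} = 3 - k$
$w{\left(r \right)} = 3 - r$
$T{\left(I \right)} = -2 + 2 I$ ($T{\left(I \right)} = -2 + \left(4 - 3\right) \left(I + I\right) = -2 + 1 \cdot 2 I = -2 + 2 I$)
$S{\left(v \right)} = 2 - v^{2} - 2 v$ ($S{\left(v \right)} = - (v^{2} + \left(-2 + 2 v\right)) = - (-2 + v^{2} + 2 v) = 2 - v^{2} - 2 v$)
$\frac{S{\left(81 \right)}}{w{\left(38 \right)}} = \frac{2 - 81^{2} - 162}{3 - 38} = \frac{2 - 6561 - 162}{3 - 38} = \frac{2 - 6561 - 162}{-35} = \left(-6721\right) \left(- \frac{1}{35}\right) = \frac{6721}{35}$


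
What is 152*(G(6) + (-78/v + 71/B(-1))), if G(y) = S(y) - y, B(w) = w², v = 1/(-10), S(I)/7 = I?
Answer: 134824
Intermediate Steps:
S(I) = 7*I
v = -⅒ ≈ -0.10000
G(y) = 6*y (G(y) = 7*y - y = 6*y)
152*(G(6) + (-78/v + 71/B(-1))) = 152*(6*6 + (-78/(-⅒) + 71/((-1)²))) = 152*(36 + (-78*(-10) + 71/1)) = 152*(36 + (780 + 71*1)) = 152*(36 + (780 + 71)) = 152*(36 + 851) = 152*887 = 134824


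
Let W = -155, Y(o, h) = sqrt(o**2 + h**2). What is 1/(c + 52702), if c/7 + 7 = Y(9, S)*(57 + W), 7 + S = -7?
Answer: 52653/2641983317 + 686*sqrt(277)/2641983317 ≈ 2.4251e-5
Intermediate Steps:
S = -14 (S = -7 - 7 = -14)
Y(o, h) = sqrt(h**2 + o**2)
c = -49 - 686*sqrt(277) (c = -49 + 7*(sqrt((-14)**2 + 9**2)*(57 - 155)) = -49 + 7*(sqrt(196 + 81)*(-98)) = -49 + 7*(sqrt(277)*(-98)) = -49 + 7*(-98*sqrt(277)) = -49 - 686*sqrt(277) ≈ -11466.)
1/(c + 52702) = 1/((-49 - 686*sqrt(277)) + 52702) = 1/(52653 - 686*sqrt(277))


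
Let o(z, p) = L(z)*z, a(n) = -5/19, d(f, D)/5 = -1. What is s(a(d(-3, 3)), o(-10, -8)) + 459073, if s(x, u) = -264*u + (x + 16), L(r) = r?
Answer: 8221086/19 ≈ 4.3269e+5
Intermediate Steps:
d(f, D) = -5 (d(f, D) = 5*(-1) = -5)
a(n) = -5/19 (a(n) = -5*1/19 = -5/19)
o(z, p) = z² (o(z, p) = z*z = z²)
s(x, u) = 16 + x - 264*u (s(x, u) = -264*u + (16 + x) = 16 + x - 264*u)
s(a(d(-3, 3)), o(-10, -8)) + 459073 = (16 - 5/19 - 264*(-10)²) + 459073 = (16 - 5/19 - 264*100) + 459073 = (16 - 5/19 - 26400) + 459073 = -501301/19 + 459073 = 8221086/19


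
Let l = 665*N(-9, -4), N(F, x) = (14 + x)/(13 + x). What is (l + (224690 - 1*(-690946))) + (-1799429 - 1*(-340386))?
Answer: -4884013/9 ≈ -5.4267e+5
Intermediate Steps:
N(F, x) = (14 + x)/(13 + x)
l = 6650/9 (l = 665*((14 - 4)/(13 - 4)) = 665*(10/9) = 6650/9 ≈ 738.89)
(l + (224690 - 1*(-690946))) + (-1799429 - 1*(-340386)) = (6650/9 + (224690 - 1*(-690946))) + (-1799429 - 1*(-340386)) = (6650/9 + (224690 + 690946)) + (-1799429 + 340386) = (6650/9 + 915636) - 1459043 = 8247374/9 - 1459043 = -4884013/9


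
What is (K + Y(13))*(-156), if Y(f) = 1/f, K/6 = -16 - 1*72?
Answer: 82356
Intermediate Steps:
K = -528 (K = 6*(-16 - 1*72) = 6*(-16 - 72) = 6*(-88) = -528)
(K + Y(13))*(-156) = (-528 + 1/13)*(-156) = -6863/13*(-156) = 82356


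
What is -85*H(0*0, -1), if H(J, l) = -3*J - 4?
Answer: 340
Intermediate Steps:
H(J, l) = -4 - 3*J
-85*H(0*0, -1) = -85*(-4 - 0*0) = -85*(-4 - 3*0) = -85*(-4 + 0) = -85*(-4) = 340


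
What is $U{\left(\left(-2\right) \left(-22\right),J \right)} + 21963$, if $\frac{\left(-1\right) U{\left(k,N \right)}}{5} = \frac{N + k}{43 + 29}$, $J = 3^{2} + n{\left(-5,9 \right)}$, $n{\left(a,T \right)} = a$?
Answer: $\frac{65879}{3} \approx 21960.0$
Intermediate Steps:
$J = 4$ ($J = 3^{2} - 5 = 9 - 5 = 4$)
$U{\left(k,N \right)} = - \frac{5 N}{72} - \frac{5 k}{72}$ ($U{\left(k,N \right)} = - 5 \frac{N + k}{43 + 29} = - 5 \frac{N + k}{72} = - 5 \left(N + k\right) \frac{1}{72} = - 5 \left(\frac{N}{72} + \frac{k}{72}\right) = - \frac{5 N}{72} - \frac{5 k}{72}$)
$U{\left(\left(-2\right) \left(-22\right),J \right)} + 21963 = \left(\left(- \frac{5}{72}\right) 4 - \frac{5 \left(\left(-2\right) \left(-22\right)\right)}{72}\right) + 21963 = \left(- \frac{5}{18} - \frac{55}{18}\right) + 21963 = - \frac{10}{3} + 21963 = \frac{65879}{3}$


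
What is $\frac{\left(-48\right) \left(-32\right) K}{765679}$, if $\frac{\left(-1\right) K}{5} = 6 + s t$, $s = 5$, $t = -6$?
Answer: $\frac{184320}{765679} \approx 0.24073$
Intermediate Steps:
$K = 120$ ($K = - 5 \left(6 + 5 \left(-6\right)\right) = - 5 \left(6 - 30\right) = \left(-5\right) \left(-24\right) = 120$)
$\frac{\left(-48\right) \left(-32\right) K}{765679} = \frac{\left(-48\right) \left(-32\right) 120}{765679} = 1536 \cdot 120 \cdot \frac{1}{765679} = 184320 \cdot \frac{1}{765679} = \frac{184320}{765679}$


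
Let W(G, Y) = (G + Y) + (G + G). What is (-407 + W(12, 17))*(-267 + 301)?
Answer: -12036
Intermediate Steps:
W(G, Y) = Y + 3*G (W(G, Y) = (G + Y) + 2*G = Y + 3*G)
(-407 + W(12, 17))*(-267 + 301) = (-407 + (17 + 3*12))*(-267 + 301) = (-407 + (17 + 36))*34 = (-407 + 53)*34 = -354*34 = -12036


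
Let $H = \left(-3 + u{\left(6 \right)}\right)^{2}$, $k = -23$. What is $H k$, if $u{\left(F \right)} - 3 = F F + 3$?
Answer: $-34983$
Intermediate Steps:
$u{\left(F \right)} = 6 + F^{2}$ ($u{\left(F \right)} = 3 + \left(F F + 3\right) = 3 + \left(F^{2} + 3\right) = 3 + \left(3 + F^{2}\right) = 6 + F^{2}$)
$H = 1521$ ($H = \left(-3 + \left(6 + 6^{2}\right)\right)^{2} = \left(-3 + \left(6 + 36\right)\right)^{2} = \left(-3 + 42\right)^{2} = 39^{2} = 1521$)
$H k = 1521 \left(-23\right) = -34983$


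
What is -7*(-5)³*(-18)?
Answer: -15750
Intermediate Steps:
-7*(-5)³*(-18) = -7*(-125)*(-18) = 875*(-18) = -15750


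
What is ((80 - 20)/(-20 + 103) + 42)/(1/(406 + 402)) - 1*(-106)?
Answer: 2873966/83 ≈ 34626.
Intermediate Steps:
((80 - 20)/(-20 + 103) + 42)/(1/(406 + 402)) - 1*(-106) = (60/83 + 42)/(1/808) + 106 = (60*(1/83) + 42)/(1/808) + 106 = (60/83 + 42)*808 + 106 = (3546/83)*808 + 106 = 2865168/83 + 106 = 2873966/83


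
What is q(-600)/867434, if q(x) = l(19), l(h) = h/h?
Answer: 1/867434 ≈ 1.1528e-6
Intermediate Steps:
l(h) = 1
q(x) = 1
q(-600)/867434 = 1/867434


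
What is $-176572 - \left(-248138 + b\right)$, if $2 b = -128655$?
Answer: $\frac{271787}{2} \approx 1.3589 \cdot 10^{5}$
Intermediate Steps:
$b = - \frac{128655}{2}$ ($b = \frac{1}{2} \left(-128655\right) = - \frac{128655}{2} \approx -64328.0$)
$-176572 - \left(-248138 + b\right) = -176572 + \left(248138 - - \frac{128655}{2}\right) = -176572 + \left(248138 + \frac{128655}{2}\right) = -176572 + \frac{624931}{2} = \frac{271787}{2}$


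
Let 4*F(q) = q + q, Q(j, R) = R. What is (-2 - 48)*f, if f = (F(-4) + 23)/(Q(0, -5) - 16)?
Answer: 50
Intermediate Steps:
F(q) = q/2 (F(q) = (q + q)/4 = (2*q)/4 = q/2)
f = -1 (f = ((1/2)*(-4) + 23)/(-5 - 16) = (-2 + 23)/(-21) = 21*(-1/21) = -1)
(-2 - 48)*f = (-2 - 48)*(-1) = -50*(-1) = 50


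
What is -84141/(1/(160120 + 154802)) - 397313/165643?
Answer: -4389183699564599/165643 ≈ -2.6498e+10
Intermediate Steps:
-84141/(1/(160120 + 154802)) - 397313/165643 = -84141/(1/314922) - 397313*1/165643 = -84141/1/314922 - 397313/165643 = -84141*314922 - 397313/165643 = -26497852002 - 397313/165643 = -4389183699564599/165643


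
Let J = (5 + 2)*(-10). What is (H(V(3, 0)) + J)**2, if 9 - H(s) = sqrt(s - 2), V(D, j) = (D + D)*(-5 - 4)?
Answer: 3665 + 244*I*sqrt(14) ≈ 3665.0 + 912.96*I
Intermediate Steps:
V(D, j) = -18*D (V(D, j) = (2*D)*(-9) = -18*D)
H(s) = 9 - sqrt(-2 + s) (H(s) = 9 - sqrt(s - 2) = 9 - sqrt(-2 + s))
J = -70 (J = 7*(-10) = -70)
(H(V(3, 0)) + J)**2 = ((9 - sqrt(-2 - 18*3)) - 70)**2 = ((9 - sqrt(-2 - 54)) - 70)**2 = ((9 - sqrt(-56)) - 70)**2 = ((9 - 2*I*sqrt(14)) - 70)**2 = (-61 - 2*I*sqrt(14))**2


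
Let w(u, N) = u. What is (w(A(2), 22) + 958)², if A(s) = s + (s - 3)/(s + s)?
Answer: 14737921/16 ≈ 9.2112e+5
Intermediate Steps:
A(s) = s + (-3 + s)/(2*s) (A(s) = s + (-3 + s)/((2*s)) = s + (-3 + s)*(1/(2*s)) = s + (-3 + s)/(2*s))
(w(A(2), 22) + 958)² = ((½ + 2 - 3/2/2) + 958)² = ((½ + 2 - 3/2*½) + 958)² = ((½ + 2 - ¾) + 958)² = (7/4 + 958)² = (3839/4)² = 14737921/16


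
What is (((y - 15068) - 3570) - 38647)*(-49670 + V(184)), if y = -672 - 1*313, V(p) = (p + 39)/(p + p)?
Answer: 532539348495/184 ≈ 2.8942e+9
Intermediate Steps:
V(p) = (39 + p)/(2*p) (V(p) = (39 + p)/((2*p)) = (39 + p)*(1/(2*p)) = (39 + p)/(2*p))
y = -985 (y = -672 - 313 = -985)
(((y - 15068) - 3570) - 38647)*(-49670 + V(184)) = (((-985 - 15068) - 3570) - 38647)*(-49670 + (½)*(39 + 184)/184) = ((-16053 - 3570) - 38647)*(-49670 + (½)*(1/184)*223) = (-19623 - 38647)*(-49670 + 223/368) = -58270*(-18278337/368) = 532539348495/184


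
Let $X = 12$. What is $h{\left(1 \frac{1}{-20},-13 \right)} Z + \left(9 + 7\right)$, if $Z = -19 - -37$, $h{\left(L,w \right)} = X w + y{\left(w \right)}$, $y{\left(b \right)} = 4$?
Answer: $-2720$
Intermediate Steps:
$h{\left(L,w \right)} = 4 + 12 w$ ($h{\left(L,w \right)} = 12 w + 4 = 4 + 12 w$)
$Z = 18$ ($Z = -19 + 37 = 18$)
$h{\left(1 \frac{1}{-20},-13 \right)} Z + \left(9 + 7\right) = \left(4 + 12 \left(-13\right)\right) 18 + \left(9 + 7\right) = \left(4 - 156\right) 18 + 16 = \left(-152\right) 18 + 16 = -2736 + 16 = -2720$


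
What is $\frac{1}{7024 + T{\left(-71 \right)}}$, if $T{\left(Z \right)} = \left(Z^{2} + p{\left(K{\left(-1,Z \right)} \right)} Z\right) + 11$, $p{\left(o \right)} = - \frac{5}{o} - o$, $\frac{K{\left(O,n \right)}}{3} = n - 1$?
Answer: $- \frac{216}{704515} \approx -0.00030659$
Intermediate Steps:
$K{\left(O,n \right)} = -3 + 3 n$ ($K{\left(O,n \right)} = 3 \left(n - 1\right) = 3 \left(-1 + n\right) = -3 + 3 n$)
$p{\left(o \right)} = - o - \frac{5}{o}$
$T{\left(Z \right)} = 11 + Z^{2} + Z \left(3 - \frac{5}{-3 + 3 Z} - 3 Z\right)$ ($T{\left(Z \right)} = \left(Z^{2} + \left(- (-3 + 3 Z) - \frac{5}{-3 + 3 Z}\right) Z\right) + 11 = \left(Z^{2} + \left(\left(3 - 3 Z\right) - \frac{5}{-3 + 3 Z}\right) Z\right) + 11 = \left(Z^{2} + \left(3 - \frac{5}{-3 + 3 Z} - 3 Z\right) Z\right) + 11 = \left(Z^{2} + Z \left(3 - \frac{5}{-3 + 3 Z} - 3 Z\right)\right) + 11 = 11 + Z^{2} + Z \left(3 - \frac{5}{-3 + 3 Z} - 3 Z\right)$)
$\frac{1}{7024 + T{\left(-71 \right)}} = \frac{1}{7024 + \frac{-33 - 6 \left(-71\right)^{3} + 15 \left(-71\right)^{2} + 19 \left(-71\right)}{3 \left(-1 - 71\right)}} = \frac{1}{7024 + \frac{-33 - -2147466 + 15 \cdot 5041 - 1349}{3 \left(-72\right)}} = \frac{1}{7024 + \frac{1}{3} \left(- \frac{1}{72}\right) \left(-33 + 2147466 + 75615 - 1349\right)} = \frac{1}{7024 + \frac{1}{3} \left(- \frac{1}{72}\right) 2221699} = \frac{1}{7024 - \frac{2221699}{216}} = \frac{1}{- \frac{704515}{216}} = - \frac{216}{704515}$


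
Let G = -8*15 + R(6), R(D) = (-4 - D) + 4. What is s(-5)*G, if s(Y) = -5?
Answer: 630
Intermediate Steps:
R(D) = -D
G = -126 (G = -8*15 - 1*6 = -120 - 6 = -126)
s(-5)*G = -5*(-126) = 630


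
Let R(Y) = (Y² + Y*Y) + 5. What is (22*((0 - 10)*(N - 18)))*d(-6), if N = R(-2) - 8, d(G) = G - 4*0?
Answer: -17160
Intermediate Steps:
d(G) = G (d(G) = G + 0 = G)
R(Y) = 5 + 2*Y² (R(Y) = (Y² + Y²) + 5 = 2*Y² + 5 = 5 + 2*Y²)
N = 5 (N = (5 + 2*(-2)²) - 8 = (5 + 2*4) - 8 = (5 + 8) - 8 = 13 - 8 = 5)
(22*((0 - 10)*(N - 18)))*d(-6) = (22*((0 - 10)*(5 - 18)))*(-6) = (22*(-10*(-13)))*(-6) = (22*130)*(-6) = 2860*(-6) = -17160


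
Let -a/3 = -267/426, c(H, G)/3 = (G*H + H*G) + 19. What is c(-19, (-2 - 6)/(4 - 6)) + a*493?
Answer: 74973/142 ≈ 527.98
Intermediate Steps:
c(H, G) = 57 + 6*G*H (c(H, G) = 3*((G*H + H*G) + 19) = 3*((G*H + G*H) + 19) = 3*(2*G*H + 19) = 3*(19 + 2*G*H) = 57 + 6*G*H)
a = 267/142 (a = -(-801)/426 = -3*(-89/142) = 267/142 ≈ 1.8803)
c(-19, (-2 - 6)/(4 - 6)) + a*493 = (57 + 6*((-2 - 6)/(4 - 6))*(-19)) + (267/142)*493 = (57 + 6*(-8/(-2))*(-19)) + 131631/142 = (57 + 6*(-8*(-½))*(-19)) + 131631/142 = (57 + 6*4*(-19)) + 131631/142 = (57 - 456) + 131631/142 = -399 + 131631/142 = 74973/142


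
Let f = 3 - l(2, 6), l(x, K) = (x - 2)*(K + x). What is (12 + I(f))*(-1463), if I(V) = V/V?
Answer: -19019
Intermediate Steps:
l(x, K) = (-2 + x)*(K + x)
f = 3 (f = 3 - (2² - 2*6 - 2*2 + 6*2) = 3 - (4 - 12 - 4 + 12) = 3 - 1*0 = 3 + 0 = 3)
I(V) = 1
(12 + I(f))*(-1463) = (12 + 1)*(-1463) = 13*(-1463) = -19019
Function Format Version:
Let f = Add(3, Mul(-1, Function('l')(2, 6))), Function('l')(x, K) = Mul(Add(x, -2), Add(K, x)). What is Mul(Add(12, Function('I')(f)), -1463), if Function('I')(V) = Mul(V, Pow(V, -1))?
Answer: -19019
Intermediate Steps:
Function('l')(x, K) = Mul(Add(-2, x), Add(K, x))
f = 3 (f = Add(3, Mul(-1, Add(Pow(2, 2), Mul(-2, 6), Mul(-2, 2), Mul(6, 2)))) = Add(3, Mul(-1, Add(4, -12, -4, 12))) = Add(3, Mul(-1, 0)) = Add(3, 0) = 3)
Function('I')(V) = 1
Mul(Add(12, Function('I')(f)), -1463) = Mul(Add(12, 1), -1463) = Mul(13, -1463) = -19019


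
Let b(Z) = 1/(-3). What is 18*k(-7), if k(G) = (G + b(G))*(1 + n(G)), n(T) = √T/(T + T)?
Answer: -132 + 66*I*√7/7 ≈ -132.0 + 24.946*I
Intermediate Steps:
n(T) = 1/(2*√T) (n(T) = √T/((2*T)) = (1/(2*T))*√T = 1/(2*√T))
b(Z) = -⅓
k(G) = (1 + 1/(2*√G))*(-⅓ + G) (k(G) = (G - ⅓)*(1 + 1/(2*√G)) = (-⅓ + G)*(1 + 1/(2*√G)) = (1 + 1/(2*√G))*(-⅓ + G))
18*k(-7) = 18*(-⅓ - 7 + √(-7)/2 - (-1)*I*√7/42) = 18*(-⅓ - 7 + (I*√7)/2 - (-1)*I*√7/42) = 18*(-⅓ - 7 + I*√7/2 + I*√7/42) = 18*(-22/3 + 11*I*√7/21) = -132 + 66*I*√7/7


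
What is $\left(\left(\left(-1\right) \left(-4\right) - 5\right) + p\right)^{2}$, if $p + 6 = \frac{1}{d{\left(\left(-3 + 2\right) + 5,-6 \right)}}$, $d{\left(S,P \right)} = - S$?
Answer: $\frac{841}{16} \approx 52.563$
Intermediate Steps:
$p = - \frac{25}{4}$ ($p = -6 + \frac{1}{\left(-1\right) \left(\left(-3 + 2\right) + 5\right)} = -6 + \frac{1}{\left(-1\right) \left(-1 + 5\right)} = -6 + \frac{1}{\left(-1\right) 4} = -6 + \frac{1}{-4} = -6 - \frac{1}{4} = - \frac{25}{4} \approx -6.25$)
$\left(\left(\left(-1\right) \left(-4\right) - 5\right) + p\right)^{2} = \left(\left(\left(-1\right) \left(-4\right) - 5\right) - \frac{25}{4}\right)^{2} = \left(\left(4 - 5\right) - \frac{25}{4}\right)^{2} = \left(-1 - \frac{25}{4}\right)^{2} = \left(- \frac{29}{4}\right)^{2} = \frac{841}{16}$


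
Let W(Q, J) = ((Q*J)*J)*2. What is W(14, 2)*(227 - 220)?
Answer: 784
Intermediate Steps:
W(Q, J) = 2*Q*J² (W(Q, J) = ((J*Q)*J)*2 = (Q*J²)*2 = 2*Q*J²)
W(14, 2)*(227 - 220) = (2*14*2²)*(227 - 220) = (2*14*4)*7 = 112*7 = 784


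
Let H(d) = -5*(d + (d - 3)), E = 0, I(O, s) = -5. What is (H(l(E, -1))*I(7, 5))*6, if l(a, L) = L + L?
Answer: -1050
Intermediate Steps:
l(a, L) = 2*L
H(d) = 15 - 10*d (H(d) = -5*(d + (-3 + d)) = -5*(-3 + 2*d) = 15 - 10*d)
(H(l(E, -1))*I(7, 5))*6 = ((15 - 20*(-1))*(-5))*6 = ((15 - 10*(-2))*(-5))*6 = ((15 + 20)*(-5))*6 = (35*(-5))*6 = -175*6 = -1050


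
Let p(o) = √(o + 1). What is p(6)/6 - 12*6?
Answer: -72 + √7/6 ≈ -71.559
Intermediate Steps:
p(o) = √(1 + o)
p(6)/6 - 12*6 = √(1 + 6)/6 - 12*6 = √7*(⅙) - 72 = √7/6 - 72 = -72 + √7/6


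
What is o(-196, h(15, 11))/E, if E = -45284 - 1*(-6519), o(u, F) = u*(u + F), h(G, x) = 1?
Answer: -7644/7753 ≈ -0.98594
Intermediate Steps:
o(u, F) = u*(F + u)
E = -38765 (E = -45284 + 6519 = -38765)
o(-196, h(15, 11))/E = -196*(1 - 196)/(-38765) = -196*(-195)*(-1/38765) = 38220*(-1/38765) = -7644/7753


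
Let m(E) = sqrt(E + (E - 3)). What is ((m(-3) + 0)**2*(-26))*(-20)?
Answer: -4680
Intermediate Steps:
m(E) = sqrt(-3 + 2*E) (m(E) = sqrt(E + (-3 + E)) = sqrt(-3 + 2*E))
((m(-3) + 0)**2*(-26))*(-20) = ((sqrt(-3 + 2*(-3)) + 0)**2*(-26))*(-20) = ((sqrt(-3 - 6) + 0)**2*(-26))*(-20) = ((sqrt(-9) + 0)**2*(-26))*(-20) = ((3*I + 0)**2*(-26))*(-20) = ((3*I)**2*(-26))*(-20) = -9*(-26)*(-20) = 234*(-20) = -4680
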